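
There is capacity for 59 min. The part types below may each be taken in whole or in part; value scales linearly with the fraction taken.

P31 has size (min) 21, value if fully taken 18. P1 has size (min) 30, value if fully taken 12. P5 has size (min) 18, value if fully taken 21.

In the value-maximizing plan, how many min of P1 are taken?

20

Best value per unit of size first: P5 21/18≈1.17, P31 18/21≈0.857, P1 12/30≈0.4.
Take all of P5 (18 min, value 21) — 41 min left.
All 21 min of P31 fit (value 18) — 20 remain.
Only 20 min remain; take 20/30 of P1 for value 12×20/30 = 8.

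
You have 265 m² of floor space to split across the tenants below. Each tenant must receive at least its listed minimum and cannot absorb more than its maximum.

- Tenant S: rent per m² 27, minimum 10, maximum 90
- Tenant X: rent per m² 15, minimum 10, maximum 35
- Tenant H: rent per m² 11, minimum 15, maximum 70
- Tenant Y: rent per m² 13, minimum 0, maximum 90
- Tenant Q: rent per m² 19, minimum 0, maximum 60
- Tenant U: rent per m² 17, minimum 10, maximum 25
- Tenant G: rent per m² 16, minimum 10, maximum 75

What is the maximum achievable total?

5350

Meeting every minimum uses 10+10+15+0+0+10+10 = 55 m², leaving 210.
Order the tenants by rent per m²: Tenant S 27 > Tenant Q 19 > Tenant U 17 > Tenant G 16 > Tenant X 15 > Tenant Y 13 > Tenant H 11.
Tenant S: +80 to 90 (cap) — 130 left.
Give Tenant Q 60 more to hit its cap of 60 — 70 left.
Tenant U takes 15 more to reach its cap of 25 — 55 left.
Tenant G has room for 65 more but only 55 remain, so it gets 65.
Total = 27×90 + 15×10 + 11×15 + 19×60 + 17×25 + 16×65 = 5350.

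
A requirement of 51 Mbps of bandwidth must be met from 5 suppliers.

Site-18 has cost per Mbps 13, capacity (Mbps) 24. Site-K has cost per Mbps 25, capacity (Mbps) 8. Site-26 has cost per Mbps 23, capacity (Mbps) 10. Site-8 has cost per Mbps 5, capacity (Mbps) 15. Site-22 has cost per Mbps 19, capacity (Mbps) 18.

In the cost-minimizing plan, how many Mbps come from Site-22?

Fill from the cheapest supplier first.
Take 15 from Site-8 at 5 → need 36 more.
Site-18 at 13: take all 24 Mbps → 12 still needed.
Take 12 from Site-22 at 19 to finish.
Site-26, Site-K: unused.

12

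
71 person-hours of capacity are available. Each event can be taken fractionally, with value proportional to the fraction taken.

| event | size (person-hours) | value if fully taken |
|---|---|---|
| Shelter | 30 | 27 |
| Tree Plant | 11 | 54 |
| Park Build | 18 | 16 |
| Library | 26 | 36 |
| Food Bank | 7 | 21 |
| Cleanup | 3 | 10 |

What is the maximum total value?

142.6

Sort by value density: Tree Plant 54/11≈4.91, Cleanup 10/3≈3.33, Food Bank 21/7≈3, Library 36/26≈1.38, Shelter 27/30≈0.9, Park Build 16/18≈0.889.
Tree Plant: take in full, 11 person-hours for value 54 ; 60 left.
All 3 person-hours of Cleanup fit (value 10) ; 57 remain.
All 7 person-hours of Food Bank fit (value 21) ; 50 remain.
Library: take in full, 26 person-hours for value 36 ; 24 left.
Fill the last 24 person-hours with part of Shelter: 24/30 of it earns 21.6.
Total value = 142.6.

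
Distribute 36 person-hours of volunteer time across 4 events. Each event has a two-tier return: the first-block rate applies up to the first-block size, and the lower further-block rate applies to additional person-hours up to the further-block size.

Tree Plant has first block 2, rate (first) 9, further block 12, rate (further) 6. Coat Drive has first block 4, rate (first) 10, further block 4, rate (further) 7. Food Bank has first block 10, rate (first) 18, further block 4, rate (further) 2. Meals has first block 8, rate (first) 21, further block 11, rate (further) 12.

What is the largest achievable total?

545

Treat each block as its own option and order by rate: Meals/first 21 > Food Bank/first 18 > Meals/second 12 > Coat Drive/first 10 > Tree Plant/first 9 > Coat Drive/second 7 > Tree Plant/second 6 > Food Bank/second 2.
Meals/first (21): +8 → 28 left.
Food Bank first at 18: fill all 10 → 18 left.
Fill Meals second block (11 at 12) → 7 left.
Coat Drive first at 10: fill all 4 → 3 left.
Tree Plant/first (9): +2 → 1 left.
Coat Drive second at 7: only 1 left, fill 1.
Total = 21×8 + 18×10 + 12×11 + 10×4 + 9×2 + 7×1 = 545.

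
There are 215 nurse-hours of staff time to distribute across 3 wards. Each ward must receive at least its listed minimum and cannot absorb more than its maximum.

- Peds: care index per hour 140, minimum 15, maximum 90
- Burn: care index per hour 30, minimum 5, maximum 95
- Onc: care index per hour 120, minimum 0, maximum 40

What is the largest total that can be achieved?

19950

Meeting every minimum uses 15+5+0 = 20 nurse-hours, leaving 195.
Order the wards by care index per hour: Peds 140 > Onc 120 > Burn 30.
Give Peds 75 more to hit its cap of 90 — 120 left.
Onc: +40 to 40 (cap) — 80 left.
Burn: +80 (room for 90) → 85. Pool exhausted.
Total = 140×90 + 30×85 + 120×40 = 19950.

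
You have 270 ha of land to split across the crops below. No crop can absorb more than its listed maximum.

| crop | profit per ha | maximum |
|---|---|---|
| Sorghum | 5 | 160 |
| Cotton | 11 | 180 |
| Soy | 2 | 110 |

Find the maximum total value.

Order the crops by profit per ha: Cotton 11 > Sorghum 5 > Soy 2.
Give Cotton 180 to hit its cap of 180 ; 90 left.
Sorghum has room for 160 but only 90 remain, so it gets 90.
Total = 5×90 + 11×180 = 2430.

2430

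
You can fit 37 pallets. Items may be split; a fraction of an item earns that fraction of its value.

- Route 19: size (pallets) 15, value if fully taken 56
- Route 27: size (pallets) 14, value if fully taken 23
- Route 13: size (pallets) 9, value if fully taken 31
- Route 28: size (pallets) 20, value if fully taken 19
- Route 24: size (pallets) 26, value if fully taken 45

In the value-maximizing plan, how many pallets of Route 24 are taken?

Best value per unit of size first: Route 19 56/15≈3.73, Route 13 31/9≈3.44, Route 24 45/26≈1.73, Route 27 23/14≈1.64, Route 28 19/20≈0.95.
Take all of Route 19 (15 pallets, value 56) — 22 pallets left.
All 9 pallets of Route 13 fit (value 31) — 13 remain.
Only 13 pallets remain; take 13/26 of Route 24 for value 45×13/26 = 22.5.

13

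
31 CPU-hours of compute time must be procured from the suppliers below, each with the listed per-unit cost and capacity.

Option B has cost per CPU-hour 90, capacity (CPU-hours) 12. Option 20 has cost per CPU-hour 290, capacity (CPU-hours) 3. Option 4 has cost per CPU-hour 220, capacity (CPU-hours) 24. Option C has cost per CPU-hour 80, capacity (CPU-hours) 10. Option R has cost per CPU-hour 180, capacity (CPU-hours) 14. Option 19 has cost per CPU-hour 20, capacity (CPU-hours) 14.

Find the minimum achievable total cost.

Cheapest first:
Option 19 at 20: take all 14 CPU-hours → 17 still needed.
Option C (80): use full 10 → 7 CPU-hours to go.
Option B at 90: take 7 of its 12 → requirement met.
Option R, Option 4, Option 20: unused.
Cost = 14×20 + 10×80 + 7×90 = 1710.

1710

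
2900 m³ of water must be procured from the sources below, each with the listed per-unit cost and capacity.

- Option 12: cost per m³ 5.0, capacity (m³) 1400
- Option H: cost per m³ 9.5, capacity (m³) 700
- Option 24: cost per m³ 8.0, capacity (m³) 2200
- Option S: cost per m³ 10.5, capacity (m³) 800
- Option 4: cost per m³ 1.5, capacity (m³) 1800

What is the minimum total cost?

Fill from the cheapest source first.
Option 4 at 1.5: take all 1800 m³ — 1100 still needed.
Option 12 at 5.0: take 1100 of its 1400 — requirement met.
Option 24, Option H, Option S: unused.
Cost = 1800×1.5 + 1100×5.0 = 8200.

8200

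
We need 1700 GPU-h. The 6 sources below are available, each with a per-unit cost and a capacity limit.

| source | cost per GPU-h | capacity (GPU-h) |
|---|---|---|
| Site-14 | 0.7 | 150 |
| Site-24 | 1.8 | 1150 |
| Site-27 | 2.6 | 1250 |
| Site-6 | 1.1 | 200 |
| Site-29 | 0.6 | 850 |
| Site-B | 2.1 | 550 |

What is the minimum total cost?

1735

Cheapest first:
Site-29 (0.6): use full 850 ; 850 GPU-h to go.
Site-14 at 0.7: take all 150 GPU-h ; 700 still needed.
Take 200 from Site-6 at 1.1 ; need 500 more.
Site-24 (1.8): take the remaining 500 ; done.
Site-B, Site-27: unused.
Cost = 850×0.6 + 150×0.7 + 200×1.1 + 500×1.8 = 1735.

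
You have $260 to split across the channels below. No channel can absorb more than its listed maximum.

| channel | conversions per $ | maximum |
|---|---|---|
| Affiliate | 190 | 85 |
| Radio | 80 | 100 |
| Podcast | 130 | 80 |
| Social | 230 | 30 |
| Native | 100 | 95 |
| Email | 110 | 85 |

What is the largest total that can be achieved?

40600

Highest conversions per $ first: Social 230 > Affiliate 190 > Podcast 130 > Email 110 > Native 100 > Radio 80.
Give Social 30 to hit its cap of 30 ; 230 left.
Affiliate: +85 to 85 (cap) ; 145 left.
Podcast: +80 to 80 (cap) ; 65 left.
Email has room for 85 but only 65 remain, so it gets 65.
Total = 190×85 + 130×80 + 230×30 + 110×65 = 40600.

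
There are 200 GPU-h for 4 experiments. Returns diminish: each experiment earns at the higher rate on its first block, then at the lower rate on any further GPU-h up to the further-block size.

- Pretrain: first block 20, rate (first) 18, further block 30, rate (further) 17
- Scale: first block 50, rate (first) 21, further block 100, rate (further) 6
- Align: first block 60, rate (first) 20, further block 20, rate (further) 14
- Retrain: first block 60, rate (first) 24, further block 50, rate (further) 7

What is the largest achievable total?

4220

Order all 8 blocks by rate: Retrain/first 24 > Scale/first 21 > Align/first 20 > Pretrain/first 18 > Pretrain/second 17 > Align/second 14 > Retrain/second 7 > Scale/second 6.
Retrain/first (24): +60 → 140 left.
Scale/first (21): +50 → 90 left.
Align/first (20): +60 → 30 left.
Fill Pretrain first block (20 at 18) → 10 left.
10 remain; put them into Pretrain second at 17.
Total = 24×60 + 21×50 + 20×60 + 18×20 + 17×10 = 4220.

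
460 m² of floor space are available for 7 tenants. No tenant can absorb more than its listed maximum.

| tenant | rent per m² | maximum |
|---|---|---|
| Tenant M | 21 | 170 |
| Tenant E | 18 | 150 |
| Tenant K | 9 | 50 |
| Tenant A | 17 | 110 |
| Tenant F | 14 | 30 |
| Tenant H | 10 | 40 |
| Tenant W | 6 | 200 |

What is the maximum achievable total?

8560

Rank by rent per m²: Tenant M 21 > Tenant E 18 > Tenant A 17 > Tenant F 14 > Tenant H 10 > Tenant K 9 > Tenant W 6.
Tenant M takes 170 to reach its cap of 170 → 290 left.
Give Tenant E 150 to hit its cap of 150 → 140 left.
Tenant A takes 110 to reach its cap of 110 → 30 left.
Tenant F takes 30 to reach its cap of 30 → 0 left.
Total = 21×170 + 18×150 + 17×110 + 14×30 = 8560.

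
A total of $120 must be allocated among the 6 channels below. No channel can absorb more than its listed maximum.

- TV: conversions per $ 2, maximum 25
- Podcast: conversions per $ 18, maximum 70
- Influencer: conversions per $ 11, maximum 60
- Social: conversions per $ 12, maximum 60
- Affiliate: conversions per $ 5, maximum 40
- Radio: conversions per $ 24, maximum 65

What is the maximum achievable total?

Order the channels by conversions per $: Radio 24 > Podcast 18 > Social 12 > Influencer 11 > Affiliate 5 > TV 2.
Radio takes 65 to reach its cap of 65 ; 55 left.
Podcast has room for 70 but only 55 remain, so it gets 55.
Total = 18×55 + 24×65 = 2550.

2550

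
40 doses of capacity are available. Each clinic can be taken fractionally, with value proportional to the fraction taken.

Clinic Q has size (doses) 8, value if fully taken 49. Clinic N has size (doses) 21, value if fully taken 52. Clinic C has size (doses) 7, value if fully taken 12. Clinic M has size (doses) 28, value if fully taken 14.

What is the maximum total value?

Rank by value-to-size ratio: Clinic Q 49/8≈6.12, Clinic N 52/21≈2.48, Clinic C 12/7≈1.71, Clinic M 14/28≈0.5.
Clinic Q: take in full, 8 doses for value 49 ; 32 left.
Clinic N: take in full, 21 doses for value 52 ; 11 left.
Clinic C: take in full, 7 doses for value 12 ; 4 left.
Only 4 doses remain; take 4/28 of Clinic M for value 14×4/28 = 2.
Total value = 115.

115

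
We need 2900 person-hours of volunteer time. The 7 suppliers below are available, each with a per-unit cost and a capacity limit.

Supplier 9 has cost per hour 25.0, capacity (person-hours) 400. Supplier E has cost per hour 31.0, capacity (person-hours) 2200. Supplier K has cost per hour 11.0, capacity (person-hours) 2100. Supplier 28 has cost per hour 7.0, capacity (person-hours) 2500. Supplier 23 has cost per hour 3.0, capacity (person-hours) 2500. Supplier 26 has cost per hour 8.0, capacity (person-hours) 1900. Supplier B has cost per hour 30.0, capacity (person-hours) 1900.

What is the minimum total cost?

10300

Cheapest first:
Supplier 23 at 3.0: take all 2500 person-hours ; 400 still needed.
Supplier 28 at 7.0: take 400 of its 2500 ; requirement met.
Supplier 26, Supplier K, Supplier 9, Supplier B, Supplier E: unused.
Cost = 2500×3.0 + 400×7.0 = 10300.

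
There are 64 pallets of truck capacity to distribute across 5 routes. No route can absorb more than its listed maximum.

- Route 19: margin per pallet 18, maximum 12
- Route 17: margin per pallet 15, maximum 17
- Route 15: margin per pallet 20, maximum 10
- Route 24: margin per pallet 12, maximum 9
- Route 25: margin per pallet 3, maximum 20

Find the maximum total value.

827

Rank by margin per pallet: Route 15 20 > Route 19 18 > Route 17 15 > Route 24 12 > Route 25 3.
Give Route 15 10 to hit its cap of 10 ; 54 left.
Give Route 19 12 to hit its cap of 12 ; 42 left.
Give Route 17 17 to hit its cap of 17 ; 25 left.
Route 24 takes 9 to reach its cap of 9 ; 16 left.
Route 25 has room for 20 but only 16 remain, so it gets 16.
Total = 18×12 + 15×17 + 20×10 + 12×9 + 3×16 = 827.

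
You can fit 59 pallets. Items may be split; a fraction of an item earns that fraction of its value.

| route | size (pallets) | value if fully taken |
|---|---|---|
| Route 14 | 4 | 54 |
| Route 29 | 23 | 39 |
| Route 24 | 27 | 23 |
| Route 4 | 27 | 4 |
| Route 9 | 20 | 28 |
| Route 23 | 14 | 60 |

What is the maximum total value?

178.2

Rank by value-to-size ratio: Route 14 54/4≈13.5, Route 23 60/14≈4.29, Route 29 39/23≈1.7, Route 9 28/20≈1.4, Route 24 23/27≈0.852, Route 4 4/27≈0.148.
Route 14: take in full, 4 pallets for value 54 → 55 left.
Route 23: take in full, 14 pallets for value 60 → 41 left.
Take all of Route 29 (23 pallets, value 39) → 18 pallets left.
Only 18 pallets remain; take 18/20 of Route 9 for value 28×18/20 = 25.2.
Total value = 178.2.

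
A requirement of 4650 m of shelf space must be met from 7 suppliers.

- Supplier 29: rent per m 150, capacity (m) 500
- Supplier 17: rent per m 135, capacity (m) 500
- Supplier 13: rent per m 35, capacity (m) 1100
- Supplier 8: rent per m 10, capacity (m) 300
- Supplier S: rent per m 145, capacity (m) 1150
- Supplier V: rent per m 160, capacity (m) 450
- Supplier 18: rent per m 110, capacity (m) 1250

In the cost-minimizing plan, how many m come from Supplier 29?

Fill from the cheapest supplier first.
Supplier 8 (10): use full 300 ; 4350 m to go.
Supplier 13 (35): use full 1100 ; 3250 m to go.
Supplier 18 (110): use full 1250 ; 2000 m to go.
Take 500 from Supplier 17 at 135 ; need 1500 more.
Supplier S at 145: take all 1150 m ; 350 still needed.
Supplier 29 at 150: take 350 of its 500 ; requirement met.
Supplier V: unused.

350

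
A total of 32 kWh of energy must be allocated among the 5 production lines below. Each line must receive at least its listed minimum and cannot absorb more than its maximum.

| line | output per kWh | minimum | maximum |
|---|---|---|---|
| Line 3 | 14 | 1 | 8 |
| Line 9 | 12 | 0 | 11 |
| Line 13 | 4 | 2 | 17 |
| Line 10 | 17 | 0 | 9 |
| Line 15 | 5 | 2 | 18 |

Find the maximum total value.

Meeting every minimum uses 1+0+2+0+2 = 5 kWh, leaving 27.
Highest output per kWh first: Line 10 17 > Line 3 14 > Line 9 12 > Line 15 5 > Line 13 4.
Give Line 10 9 more to hit its cap of 9 → 18 left.
Line 3 takes 7 more to reach its cap of 8 → 11 left.
Line 9 takes 11 more to reach its cap of 11 → 0 left.
Total = 14×8 + 12×11 + 4×2 + 17×9 + 5×2 = 415.

415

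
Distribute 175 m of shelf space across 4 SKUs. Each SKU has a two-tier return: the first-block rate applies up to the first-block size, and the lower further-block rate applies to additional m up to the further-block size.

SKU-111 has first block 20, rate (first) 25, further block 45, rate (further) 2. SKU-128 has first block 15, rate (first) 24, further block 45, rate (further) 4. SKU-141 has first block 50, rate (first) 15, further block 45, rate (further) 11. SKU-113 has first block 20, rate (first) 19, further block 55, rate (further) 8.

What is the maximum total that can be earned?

Order all 8 blocks by rate: SKU-111/T1 25 > SKU-128/T1 24 > SKU-113/T1 19 > SKU-141/T1 15 > SKU-141/T2 11 > SKU-113/T2 8 > SKU-128/T2 4 > SKU-111/T2 2.
SKU-111/T1 (25): +20 → 155 left.
Fill SKU-128 T1 block (15 at 24) → 140 left.
SKU-113 T1 at 19: fill all 20 → 120 left.
Fill SKU-141 T1 block (50 at 15) → 70 left.
Fill SKU-141 T2 block (45 at 11) → 25 left.
25 remain; put them into SKU-113 T2 at 8.
Total = 25×20 + 24×15 + 19×20 + 15×50 + 11×45 + 8×25 = 2685.

2685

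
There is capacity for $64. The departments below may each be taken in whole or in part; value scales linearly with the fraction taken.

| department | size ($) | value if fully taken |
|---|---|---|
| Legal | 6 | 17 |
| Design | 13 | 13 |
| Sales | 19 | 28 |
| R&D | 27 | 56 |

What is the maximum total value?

Best value per unit of size first: Legal 17/6≈2.83, R&D 56/27≈2.07, Sales 28/19≈1.47, Design 13/13≈1.
Take all of Legal (6 $, value 17) — 58 $ left.
R&D: take in full, 27 $ for value 56 — 31 left.
Sales: take in full, 19 $ for value 28 — 12 left.
Fill the last 12 $ with part of Design: 12/13 of it earns 12.
Total value = 113.

113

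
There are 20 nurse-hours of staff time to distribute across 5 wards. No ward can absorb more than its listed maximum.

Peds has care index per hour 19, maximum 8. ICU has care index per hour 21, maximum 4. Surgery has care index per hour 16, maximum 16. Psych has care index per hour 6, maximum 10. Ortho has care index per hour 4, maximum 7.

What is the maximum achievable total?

364

Order the wards by care index per hour: ICU 21 > Peds 19 > Surgery 16 > Psych 6 > Ortho 4.
ICU takes 4 to reach its cap of 4 ; 16 left.
Give Peds 8 to hit its cap of 8 ; 8 left.
Surgery has room for 16 but only 8 remain, so it gets 8.
Total = 19×8 + 21×4 + 16×8 = 364.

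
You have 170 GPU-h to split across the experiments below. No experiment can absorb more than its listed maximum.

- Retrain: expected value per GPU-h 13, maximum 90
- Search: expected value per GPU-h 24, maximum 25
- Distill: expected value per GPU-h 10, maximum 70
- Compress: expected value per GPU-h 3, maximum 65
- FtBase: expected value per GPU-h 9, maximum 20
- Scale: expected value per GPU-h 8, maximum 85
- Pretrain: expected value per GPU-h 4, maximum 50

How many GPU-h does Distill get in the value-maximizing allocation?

55

Highest expected value per GPU-h first: Search 24 > Retrain 13 > Distill 10 > FtBase 9 > Scale 8 > Pretrain 4 > Compress 3.
Search takes 25 to reach its cap of 25 → 145 left.
Retrain takes 90 to reach its cap of 90 → 55 left.
Distill: +55 (room for 70) → 55. Pool exhausted.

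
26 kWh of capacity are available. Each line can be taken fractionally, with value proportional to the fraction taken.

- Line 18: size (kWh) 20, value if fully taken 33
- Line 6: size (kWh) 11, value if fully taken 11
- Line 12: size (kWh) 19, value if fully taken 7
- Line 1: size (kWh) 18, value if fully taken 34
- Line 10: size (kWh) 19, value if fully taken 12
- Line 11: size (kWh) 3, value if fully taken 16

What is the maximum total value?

Best value per unit of size first: Line 11 16/3≈5.33, Line 1 34/18≈1.89, Line 18 33/20≈1.65, Line 6 11/11≈1, Line 10 12/19≈0.632, Line 12 7/19≈0.368.
Line 11: take in full, 3 kWh for value 16 → 23 left.
Line 1: take in full, 18 kWh for value 34 → 5 left.
5 kWh left: a 5/20 share of Line 18 gives 33×5/20 = 8.25.
Total value = 58.25.

58.25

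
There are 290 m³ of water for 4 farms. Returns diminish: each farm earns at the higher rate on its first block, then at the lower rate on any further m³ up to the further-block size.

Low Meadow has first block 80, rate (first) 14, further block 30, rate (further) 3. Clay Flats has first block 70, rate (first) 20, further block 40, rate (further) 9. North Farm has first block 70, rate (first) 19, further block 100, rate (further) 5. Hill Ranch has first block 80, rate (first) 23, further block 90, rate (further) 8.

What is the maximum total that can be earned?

5550

Order all 8 blocks by rate: Hill Ranch/T1 23 > Clay Flats/T1 20 > North Farm/T1 19 > Low Meadow/T1 14 > Clay Flats/T2 9 > Hill Ranch/T2 8 > North Farm/T2 5 > Low Meadow/T2 3.
Hill Ranch T1 at 23: fill all 80 → 210 left.
Clay Flats/T1 (20): +70 → 140 left.
Fill North Farm T1 block (70 at 19) → 70 left.
Low Meadow/T1: +70 of 80 at 14; pool empty.
Total = 23×80 + 20×70 + 19×70 + 14×70 = 5550.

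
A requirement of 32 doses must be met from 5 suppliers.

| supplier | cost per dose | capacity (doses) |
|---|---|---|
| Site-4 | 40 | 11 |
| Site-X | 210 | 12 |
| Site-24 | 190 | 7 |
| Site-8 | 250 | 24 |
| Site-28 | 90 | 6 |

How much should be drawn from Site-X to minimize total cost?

Fill from the cheapest supplier first.
Site-4 (40): use full 11 ; 21 doses to go.
Site-28 (90): use full 6 ; 15 doses to go.
Site-24 at 190: take all 7 doses ; 8 still needed.
Site-X (210): take the remaining 8 ; done.
Site-8: unused.

8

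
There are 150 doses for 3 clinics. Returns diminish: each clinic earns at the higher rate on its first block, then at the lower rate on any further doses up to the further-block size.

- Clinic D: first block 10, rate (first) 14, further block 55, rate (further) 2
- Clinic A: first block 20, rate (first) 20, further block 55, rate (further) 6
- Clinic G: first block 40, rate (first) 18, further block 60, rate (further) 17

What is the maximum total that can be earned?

Treat each block as its own option and order by rate: Clinic A/tier1 20 > Clinic G/tier1 18 > Clinic G/tier2 17 > Clinic D/tier1 14 > Clinic A/tier2 6 > Clinic D/tier2 2.
Clinic A/tier1 (20): +20 → 130 left.
Fill Clinic G tier1 block (40 at 18) → 90 left.
Clinic G tier2 at 17: fill all 60 → 30 left.
Clinic D/tier1 (14): +10 → 20 left.
Clinic A/tier2: +20 of 55 at 6; pool empty.
Total = 20×20 + 18×40 + 17×60 + 14×10 + 6×20 = 2400.

2400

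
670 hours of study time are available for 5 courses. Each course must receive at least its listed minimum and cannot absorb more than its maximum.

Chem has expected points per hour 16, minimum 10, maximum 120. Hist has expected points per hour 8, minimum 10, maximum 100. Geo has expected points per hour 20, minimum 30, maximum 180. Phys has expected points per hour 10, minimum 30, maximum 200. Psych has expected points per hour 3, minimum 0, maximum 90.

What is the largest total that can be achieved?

8530

Meeting every minimum uses 10+10+30+30+0 = 80 hours, leaving 590.
Rank by expected points per hour: Geo 20 > Chem 16 > Phys 10 > Hist 8 > Psych 3.
Give Geo 150 more to hit its cap of 180 → 440 left.
Chem: +110 to 120 (cap) → 330 left.
Phys takes 170 more to reach its cap of 200 → 160 left.
Hist takes 90 more to reach its cap of 100 → 70 left.
Psych has room for 90 more but only 70 remain, so it gets 70.
Total = 16×120 + 8×100 + 20×180 + 10×200 + 3×70 = 8530.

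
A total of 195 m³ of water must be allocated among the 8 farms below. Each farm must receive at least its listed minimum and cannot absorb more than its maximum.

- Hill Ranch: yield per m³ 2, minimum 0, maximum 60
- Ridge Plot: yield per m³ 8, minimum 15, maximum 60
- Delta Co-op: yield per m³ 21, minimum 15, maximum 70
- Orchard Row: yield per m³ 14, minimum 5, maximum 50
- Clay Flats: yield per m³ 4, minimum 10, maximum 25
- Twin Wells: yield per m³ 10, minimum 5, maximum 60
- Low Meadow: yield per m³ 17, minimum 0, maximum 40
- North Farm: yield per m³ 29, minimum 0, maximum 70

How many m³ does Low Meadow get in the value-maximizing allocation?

Meeting every minimum uses 0+15+15+5+10+5+0+0 = 50 m³, leaving 145.
Order the farms by yield per m³: North Farm 29 > Delta Co-op 21 > Low Meadow 17 > Orchard Row 14 > Twin Wells 10 > Ridge Plot 8 > Clay Flats 4 > Hill Ranch 2.
Give North Farm 70 more to hit its cap of 70 → 75 left.
Delta Co-op: +55 to 70 (cap) → 20 left.
Low Meadow: +20 (room for 40) → 20. Pool exhausted.

20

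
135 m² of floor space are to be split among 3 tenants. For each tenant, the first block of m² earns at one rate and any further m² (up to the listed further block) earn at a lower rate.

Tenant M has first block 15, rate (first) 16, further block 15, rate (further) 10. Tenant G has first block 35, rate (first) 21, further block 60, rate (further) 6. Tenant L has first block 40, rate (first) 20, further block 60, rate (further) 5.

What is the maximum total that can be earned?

2105

Order all 6 blocks by rate: Tenant G/tier1 21 > Tenant L/tier1 20 > Tenant M/tier1 16 > Tenant M/tier2 10 > Tenant G/tier2 6 > Tenant L/tier2 5.
Tenant G/tier1 (21): +35 → 100 left.
Tenant L tier1 at 20: fill all 40 → 60 left.
Fill Tenant M tier1 block (15 at 16) → 45 left.
Fill Tenant M tier2 block (15 at 10) → 30 left.
30 remain; put them into Tenant G tier2 at 6.
Total = 21×35 + 20×40 + 16×15 + 10×15 + 6×30 = 2105.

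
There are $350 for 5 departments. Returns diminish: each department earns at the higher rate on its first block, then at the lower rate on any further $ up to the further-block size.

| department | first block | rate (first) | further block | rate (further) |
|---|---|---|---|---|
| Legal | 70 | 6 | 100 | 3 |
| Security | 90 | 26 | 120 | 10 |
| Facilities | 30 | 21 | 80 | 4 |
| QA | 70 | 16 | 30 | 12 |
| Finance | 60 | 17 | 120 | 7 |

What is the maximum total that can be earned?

Order all 10 blocks by rate: Security/first 26 > Facilities/first 21 > Finance/first 17 > QA/first 16 > QA/second 12 > Security/second 10 > Finance/second 7 > Legal/first 6 > Facilities/second 4 > Legal/second 3.
Fill Security first block (90 at 26) ; 260 left.
Fill Facilities first block (30 at 21) ; 230 left.
Finance first at 17: fill all 60 ; 170 left.
Fill QA first block (70 at 16) ; 100 left.
QA/second (12): +30 ; 70 left.
70 remain; put them into Security second at 10.
Total = 26×90 + 21×30 + 17×60 + 16×70 + 12×30 + 10×70 = 6170.

6170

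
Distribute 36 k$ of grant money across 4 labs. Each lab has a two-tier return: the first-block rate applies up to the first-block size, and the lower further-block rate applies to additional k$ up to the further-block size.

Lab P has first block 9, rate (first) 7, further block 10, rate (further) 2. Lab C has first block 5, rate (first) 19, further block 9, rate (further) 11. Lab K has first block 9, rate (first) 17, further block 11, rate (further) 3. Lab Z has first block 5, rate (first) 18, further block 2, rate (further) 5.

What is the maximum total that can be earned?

493

Order all 8 blocks by rate: Lab C/T1 19 > Lab Z/T1 18 > Lab K/T1 17 > Lab C/T2 11 > Lab P/T1 7 > Lab Z/T2 5 > Lab K/T2 3 > Lab P/T2 2.
Lab C/T1 (19): +5 ; 31 left.
Lab Z T1 at 18: fill all 5 ; 26 left.
Fill Lab K T1 block (9 at 17) ; 17 left.
Lab C T2 at 11: fill all 9 ; 8 left.
8 remain; put them into Lab P T1 at 7.
Total = 19×5 + 18×5 + 17×9 + 11×9 + 7×8 = 493.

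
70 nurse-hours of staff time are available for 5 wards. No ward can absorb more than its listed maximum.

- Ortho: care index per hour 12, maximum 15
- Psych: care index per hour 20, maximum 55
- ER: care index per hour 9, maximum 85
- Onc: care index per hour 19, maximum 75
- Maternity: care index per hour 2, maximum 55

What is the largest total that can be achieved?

1385

Highest care index per hour first: Psych 20 > Onc 19 > Ortho 12 > ER 9 > Maternity 2.
Psych: +55 to 55 (cap) ; 15 left.
Only 15 left; Onc takes them to reach 15.
Total = 20×55 + 19×15 = 1385.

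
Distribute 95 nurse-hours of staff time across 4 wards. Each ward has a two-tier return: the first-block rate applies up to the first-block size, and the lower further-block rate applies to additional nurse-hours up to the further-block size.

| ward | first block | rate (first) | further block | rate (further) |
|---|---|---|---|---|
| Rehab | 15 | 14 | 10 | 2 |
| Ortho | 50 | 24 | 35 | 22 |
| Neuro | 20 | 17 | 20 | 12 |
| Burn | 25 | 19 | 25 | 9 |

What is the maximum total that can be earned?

Rank every tier by rate: Ortho/T1 24 > Ortho/T2 22 > Burn/T1 19 > Neuro/T1 17 > Rehab/T1 14 > Neuro/T2 12 > Burn/T2 9 > Rehab/T2 2.
Ortho/T1 (24): +50 ; 45 left.
Fill Ortho T2 block (35 at 22) ; 10 left.
10 remain; put them into Burn T1 at 19.
Total = 24×50 + 22×35 + 19×10 = 2160.

2160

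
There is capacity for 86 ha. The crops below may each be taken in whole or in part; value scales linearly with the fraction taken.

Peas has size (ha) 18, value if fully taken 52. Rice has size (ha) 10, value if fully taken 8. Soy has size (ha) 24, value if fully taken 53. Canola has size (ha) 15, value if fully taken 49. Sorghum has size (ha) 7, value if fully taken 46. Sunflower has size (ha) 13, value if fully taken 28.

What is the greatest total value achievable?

Rank by value-to-size ratio: Sorghum 46/7≈6.57, Canola 49/15≈3.27, Peas 52/18≈2.89, Soy 53/24≈2.21, Sunflower 28/13≈2.15, Rice 8/10≈0.8.
All 7 ha of Sorghum fit (value 46) → 79 remain.
All 15 ha of Canola fit (value 49) → 64 remain.
Take all of Peas (18 ha, value 52) → 46 ha left.
Soy: take in full, 24 ha for value 53 → 22 left.
All 13 ha of Sunflower fit (value 28) → 9 remain.
9 ha left: a 9/10 share of Rice gives 8×9/10 = 7.2.
Total value = 235.2.

235.2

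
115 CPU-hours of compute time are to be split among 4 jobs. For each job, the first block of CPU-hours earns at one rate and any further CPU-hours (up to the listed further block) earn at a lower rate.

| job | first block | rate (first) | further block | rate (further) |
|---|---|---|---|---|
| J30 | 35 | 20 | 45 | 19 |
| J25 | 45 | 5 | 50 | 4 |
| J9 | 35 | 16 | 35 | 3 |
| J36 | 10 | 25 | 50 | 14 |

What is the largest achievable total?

2205

Rank every tier by rate: J36/tier1 25 > J30/tier1 20 > J30/tier2 19 > J9/tier1 16 > J36/tier2 14 > J25/tier1 5 > J25/tier2 4 > J9/tier2 3.
Fill J36 tier1 block (10 at 25) — 105 left.
Fill J30 tier1 block (35 at 20) — 70 left.
J30/tier2 (19): +45 — 25 left.
J9/tier1: +25 of 35 at 16; pool empty.
Total = 25×10 + 20×35 + 19×45 + 16×25 = 2205.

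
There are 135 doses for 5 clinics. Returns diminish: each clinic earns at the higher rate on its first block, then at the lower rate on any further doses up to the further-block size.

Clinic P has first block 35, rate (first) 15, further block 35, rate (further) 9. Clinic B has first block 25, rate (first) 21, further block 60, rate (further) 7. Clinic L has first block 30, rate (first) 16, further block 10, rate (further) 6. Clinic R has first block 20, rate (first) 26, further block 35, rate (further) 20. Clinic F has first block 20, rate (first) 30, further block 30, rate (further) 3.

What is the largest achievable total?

Treat each block as its own option and order by rate: Clinic F/tier1 30 > Clinic R/tier1 26 > Clinic B/tier1 21 > Clinic R/tier2 20 > Clinic L/tier1 16 > Clinic P/tier1 15 > Clinic P/tier2 9 > Clinic B/tier2 7 > Clinic L/tier2 6 > Clinic F/tier2 3.
Clinic F tier1 at 30: fill all 20 ; 115 left.
Clinic R/tier1 (26): +20 ; 95 left.
Clinic B/tier1 (21): +25 ; 70 left.
Clinic R/tier2 (20): +35 ; 35 left.
Fill Clinic L tier1 block (30 at 16) ; 5 left.
Clinic P tier1 at 15: only 5 left, fill 5.
Total = 30×20 + 26×20 + 21×25 + 20×35 + 16×30 + 15×5 = 2900.

2900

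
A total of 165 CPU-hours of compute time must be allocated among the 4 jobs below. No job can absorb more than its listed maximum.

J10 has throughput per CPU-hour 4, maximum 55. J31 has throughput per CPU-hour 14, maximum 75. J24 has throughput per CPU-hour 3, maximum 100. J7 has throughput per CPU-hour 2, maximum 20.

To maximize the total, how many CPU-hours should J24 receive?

Highest throughput per CPU-hour first: J31 14 > J10 4 > J24 3 > J7 2.
Give J31 75 to hit its cap of 75 — 90 left.
Give J10 55 to hit its cap of 55 — 35 left.
J24: +35 (room for 100) → 35. Pool exhausted.

35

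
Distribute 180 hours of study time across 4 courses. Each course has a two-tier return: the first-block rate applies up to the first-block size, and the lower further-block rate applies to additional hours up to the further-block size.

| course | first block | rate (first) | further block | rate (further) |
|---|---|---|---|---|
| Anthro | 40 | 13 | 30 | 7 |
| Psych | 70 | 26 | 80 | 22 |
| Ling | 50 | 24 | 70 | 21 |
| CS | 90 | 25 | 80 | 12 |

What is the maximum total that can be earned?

4550

Order all 8 blocks by rate: Psych/tier1 26 > CS/tier1 25 > Ling/tier1 24 > Psych/tier2 22 > Ling/tier2 21 > Anthro/tier1 13 > CS/tier2 12 > Anthro/tier2 7.
Fill Psych tier1 block (70 at 26) → 110 left.
CS/tier1 (25): +90 → 20 left.
20 remain; put them into Ling tier1 at 24.
Total = 26×70 + 25×90 + 24×20 = 4550.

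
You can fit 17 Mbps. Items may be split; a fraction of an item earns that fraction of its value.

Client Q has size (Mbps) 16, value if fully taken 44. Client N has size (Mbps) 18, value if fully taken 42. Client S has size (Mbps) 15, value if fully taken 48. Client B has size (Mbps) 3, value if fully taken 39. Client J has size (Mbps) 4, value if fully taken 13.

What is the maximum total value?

84

Rank by value-to-size ratio: Client B 39/3≈13, Client J 13/4≈3.25, Client S 48/15≈3.2, Client Q 44/16≈2.75, Client N 42/18≈2.33.
All 3 Mbps of Client B fit (value 39) ; 14 remain.
All 4 Mbps of Client J fit (value 13) ; 10 remain.
10 Mbps left: a 10/15 share of Client S gives 48×10/15 = 32.
Total value = 84.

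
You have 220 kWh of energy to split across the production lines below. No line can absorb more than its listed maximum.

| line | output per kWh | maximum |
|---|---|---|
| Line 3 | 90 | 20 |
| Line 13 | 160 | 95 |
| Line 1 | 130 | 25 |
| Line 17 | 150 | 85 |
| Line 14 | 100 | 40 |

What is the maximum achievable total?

32700

Highest output per kWh first: Line 13 160 > Line 17 150 > Line 1 130 > Line 14 100 > Line 3 90.
Line 13 takes 95 to reach its cap of 95 → 125 left.
Line 17 takes 85 to reach its cap of 85 → 40 left.
Line 1 takes 25 to reach its cap of 25 → 15 left.
Only 15 left; Line 14 takes them to reach 15.
Total = 160×95 + 130×25 + 150×85 + 100×15 = 32700.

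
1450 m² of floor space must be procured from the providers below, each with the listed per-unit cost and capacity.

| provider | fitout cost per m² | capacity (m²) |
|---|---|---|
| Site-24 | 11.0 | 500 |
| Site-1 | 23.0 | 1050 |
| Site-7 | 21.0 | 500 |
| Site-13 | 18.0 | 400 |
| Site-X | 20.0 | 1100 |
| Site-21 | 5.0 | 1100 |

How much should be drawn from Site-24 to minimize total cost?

Fill from the cheapest provider first.
Site-21 at 5.0: take all 1100 m² → 350 still needed.
Site-24 at 11.0: take 350 of its 500 → requirement met.
Site-13, Site-X, Site-7, Site-1: unused.

350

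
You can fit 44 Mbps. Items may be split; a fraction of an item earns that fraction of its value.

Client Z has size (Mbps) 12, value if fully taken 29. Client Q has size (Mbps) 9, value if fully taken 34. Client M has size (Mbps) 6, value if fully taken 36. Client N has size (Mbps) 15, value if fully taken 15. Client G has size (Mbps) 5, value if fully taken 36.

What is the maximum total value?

Sort by value density: Client G 36/5≈7.2, Client M 36/6≈6, Client Q 34/9≈3.78, Client Z 29/12≈2.42, Client N 15/15≈1.
Client G: take in full, 5 Mbps for value 36 ; 39 left.
Client M: take in full, 6 Mbps for value 36 ; 33 left.
All 9 Mbps of Client Q fit (value 34) ; 24 remain.
Take all of Client Z (12 Mbps, value 29) ; 12 Mbps left.
12 Mbps left: a 12/15 share of Client N gives 15×12/15 = 12.
Total value = 147.

147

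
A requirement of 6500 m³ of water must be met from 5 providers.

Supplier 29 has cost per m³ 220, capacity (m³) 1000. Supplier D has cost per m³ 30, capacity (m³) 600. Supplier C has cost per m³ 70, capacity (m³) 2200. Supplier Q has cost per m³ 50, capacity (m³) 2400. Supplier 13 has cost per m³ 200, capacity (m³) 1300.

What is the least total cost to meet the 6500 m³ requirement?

552000

Use providers in increasing cost order.
Take 600 from Supplier D at 30 ; need 5900 more.
Take 2400 from Supplier Q at 50 ; need 3500 more.
Supplier C at 70: take all 2200 m³ ; 1300 still needed.
Take 1300 from Supplier 13 at 200 ; need 0 more.
Supplier 29: unused.
Cost = 600×30 + 2400×50 + 2200×70 + 1300×200 = 552000.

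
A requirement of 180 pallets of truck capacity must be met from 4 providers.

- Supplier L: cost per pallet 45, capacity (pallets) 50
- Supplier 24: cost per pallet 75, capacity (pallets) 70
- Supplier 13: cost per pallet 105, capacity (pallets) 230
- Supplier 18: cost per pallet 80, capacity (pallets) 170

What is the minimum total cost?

Fill from the cheapest provider first.
Supplier L at 45: take all 50 pallets — 130 still needed.
Supplier 24 (75): use full 70 — 60 pallets to go.
Supplier 18 at 80: take 60 of its 170 — requirement met.
Supplier 13: unused.
Cost = 50×45 + 70×75 + 60×80 = 12300.

12300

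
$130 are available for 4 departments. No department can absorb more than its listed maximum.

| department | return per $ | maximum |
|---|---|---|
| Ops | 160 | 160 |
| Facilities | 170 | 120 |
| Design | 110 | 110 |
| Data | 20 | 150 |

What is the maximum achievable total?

22000

Highest return per $ first: Facilities 170 > Ops 160 > Design 110 > Data 20.
Facilities: +120 to 120 (cap) — 10 left.
Ops: +10 (room for 160) → 10. Pool exhausted.
Total = 160×10 + 170×120 = 22000.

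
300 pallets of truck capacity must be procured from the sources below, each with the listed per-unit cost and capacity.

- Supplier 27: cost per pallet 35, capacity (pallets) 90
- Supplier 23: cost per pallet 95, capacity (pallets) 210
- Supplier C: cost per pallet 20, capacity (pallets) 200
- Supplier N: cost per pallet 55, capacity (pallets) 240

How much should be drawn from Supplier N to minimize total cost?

Cheapest first:
Supplier C (20): use full 200 → 100 pallets to go.
Take 90 from Supplier 27 at 35 → need 10 more.
Supplier N (55): take the remaining 10 → done.
Supplier 23: unused.

10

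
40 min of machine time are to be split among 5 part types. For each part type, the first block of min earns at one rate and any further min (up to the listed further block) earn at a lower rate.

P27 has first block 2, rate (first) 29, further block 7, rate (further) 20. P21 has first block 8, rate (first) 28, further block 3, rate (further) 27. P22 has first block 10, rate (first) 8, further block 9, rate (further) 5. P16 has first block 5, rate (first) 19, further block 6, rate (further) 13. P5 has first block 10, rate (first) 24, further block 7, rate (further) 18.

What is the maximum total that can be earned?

928

Treat each block as its own option and order by rate: P27/T1 29 > P21/T1 28 > P21/T2 27 > P5/T1 24 > P27/T2 20 > P16/T1 19 > P5/T2 18 > P16/T2 13 > P22/T1 8 > P22/T2 5.
P27/T1 (29): +2 — 38 left.
Fill P21 T1 block (8 at 28) — 30 left.
P21 T2 at 27: fill all 3 — 27 left.
Fill P5 T1 block (10 at 24) — 17 left.
Fill P27 T2 block (7 at 20) — 10 left.
Fill P16 T1 block (5 at 19) — 5 left.
P5/T2: +5 of 7 at 18; pool empty.
Total = 29×2 + 28×8 + 27×3 + 24×10 + 20×7 + 19×5 + 18×5 = 928.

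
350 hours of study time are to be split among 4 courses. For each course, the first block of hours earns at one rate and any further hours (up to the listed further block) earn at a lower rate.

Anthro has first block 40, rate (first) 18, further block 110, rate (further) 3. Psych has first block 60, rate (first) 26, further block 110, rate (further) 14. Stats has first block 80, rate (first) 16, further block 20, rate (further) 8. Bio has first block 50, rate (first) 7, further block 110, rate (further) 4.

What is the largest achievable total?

Treat each block as its own option and order by rate: Psych/tier1 26 > Anthro/tier1 18 > Stats/tier1 16 > Psych/tier2 14 > Stats/tier2 8 > Bio/tier1 7 > Bio/tier2 4 > Anthro/tier2 3.
Psych/tier1 (26): +60 → 290 left.
Anthro tier1 at 18: fill all 40 → 250 left.
Fill Stats tier1 block (80 at 16) → 170 left.
Fill Psych tier2 block (110 at 14) → 60 left.
Stats/tier2 (8): +20 → 40 left.
Bio tier1 at 7: only 40 left, fill 40.
Total = 26×60 + 18×40 + 16×80 + 14×110 + 8×20 + 7×40 = 5540.

5540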